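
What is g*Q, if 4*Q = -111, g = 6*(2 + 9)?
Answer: -3663/2 ≈ -1831.5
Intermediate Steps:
g = 66 (g = 6*11 = 66)
Q = -111/4 (Q = (¼)*(-111) = -111/4 ≈ -27.750)
g*Q = 66*(-111/4) = -3663/2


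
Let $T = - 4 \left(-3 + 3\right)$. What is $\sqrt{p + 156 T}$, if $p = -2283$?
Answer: $i \sqrt{2283} \approx 47.781 i$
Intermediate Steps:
$T = 0$ ($T = \left(-4\right) 0 = 0$)
$\sqrt{p + 156 T} = \sqrt{-2283 + 156 \cdot 0} = \sqrt{-2283 + 0} = \sqrt{-2283} = i \sqrt{2283}$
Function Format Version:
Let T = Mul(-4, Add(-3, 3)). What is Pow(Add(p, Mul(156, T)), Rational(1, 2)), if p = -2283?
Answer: Mul(I, Pow(2283, Rational(1, 2))) ≈ Mul(47.781, I)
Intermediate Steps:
T = 0 (T = Mul(-4, 0) = 0)
Pow(Add(p, Mul(156, T)), Rational(1, 2)) = Pow(Add(-2283, Mul(156, 0)), Rational(1, 2)) = Pow(Add(-2283, 0), Rational(1, 2)) = Pow(-2283, Rational(1, 2)) = Mul(I, Pow(2283, Rational(1, 2)))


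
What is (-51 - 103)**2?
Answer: 23716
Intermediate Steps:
(-51 - 103)**2 = (-154)**2 = 23716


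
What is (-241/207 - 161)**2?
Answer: 1126810624/42849 ≈ 26297.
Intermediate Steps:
(-241/207 - 161)**2 = (-33568/207)**2 = 1126810624/42849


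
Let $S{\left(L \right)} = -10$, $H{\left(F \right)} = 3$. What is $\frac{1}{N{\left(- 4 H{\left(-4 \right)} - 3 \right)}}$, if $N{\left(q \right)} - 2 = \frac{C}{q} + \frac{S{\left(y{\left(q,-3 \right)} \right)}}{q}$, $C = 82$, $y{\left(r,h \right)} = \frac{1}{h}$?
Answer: $- \frac{5}{14} \approx -0.35714$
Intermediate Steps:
$N{\left(q \right)} = 2 + \frac{72}{q}$ ($N{\left(q \right)} = 2 + \left(\frac{82}{q} - \frac{10}{q}\right) = 2 + \frac{72}{q}$)
$\frac{1}{N{\left(- 4 H{\left(-4 \right)} - 3 \right)}} = \frac{1}{2 + \frac{72}{\left(-4\right) 3 - 3}} = \frac{1}{2 + \frac{72}{-12 - 3}} = \frac{1}{2 + \frac{72}{-15}} = \frac{1}{2 + 72 \left(- \frac{1}{15}\right)} = \frac{1}{2 - \frac{24}{5}} = \frac{1}{- \frac{14}{5}} = - \frac{5}{14}$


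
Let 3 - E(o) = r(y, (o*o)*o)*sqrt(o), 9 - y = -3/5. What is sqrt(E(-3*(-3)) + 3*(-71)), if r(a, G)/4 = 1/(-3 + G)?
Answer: 2*I*sqrt(6353)/11 ≈ 14.492*I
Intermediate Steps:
y = 48/5 (y = 9 - (-3)/5 = 9 - 1*(-3/5) = 9 + 3/5 = 48/5 ≈ 9.6000)
r(a, G) = 4/(-3 + G)
E(o) = 3 - 4*sqrt(o)/(-3 + o**3) (E(o) = 3 - 4/(-3 + (o*o)*o)*sqrt(o) = 3 - 4/(-3 + o**2*o)*sqrt(o) = 3 - 4/(-3 + o**3)*sqrt(o) = 3 - 4*sqrt(o)/(-3 + o**3))
sqrt(E(-3*(-3)) + 3*(-71)) = sqrt((-9 - 4*sqrt(-3*(-3)) + 3*(-3*(-3))**3)/(-3 + (-3*(-3))**3) + 3*(-71)) = sqrt((-9 - 4*sqrt(9) + 3*9**3)/(-3 + 9**3) - 213) = sqrt((-9 - 4*3 + 3*729)/(-3 + 729) - 213) = sqrt((-9 - 12 + 2187)/726 - 213) = sqrt((1/726)*2166 - 213) = sqrt(361/121 - 213) = sqrt(-25412/121) = 2*I*sqrt(6353)/11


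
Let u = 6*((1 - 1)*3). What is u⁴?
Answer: 0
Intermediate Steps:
u = 0 (u = 6*(0*3) = 6*0 = 0)
u⁴ = 0⁴ = 0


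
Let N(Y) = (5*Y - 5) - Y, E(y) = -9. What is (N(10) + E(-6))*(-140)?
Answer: -3640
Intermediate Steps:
N(Y) = -5 + 4*Y (N(Y) = (-5 + 5*Y) - Y = -5 + 4*Y)
(N(10) + E(-6))*(-140) = ((-5 + 4*10) - 9)*(-140) = ((-5 + 40) - 9)*(-140) = (35 - 9)*(-140) = 26*(-140) = -3640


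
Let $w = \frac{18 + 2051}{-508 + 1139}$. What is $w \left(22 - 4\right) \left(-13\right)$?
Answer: $- \frac{484146}{631} \approx -767.27$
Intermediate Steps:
$w = \frac{2069}{631} \approx 3.2789$
$w \left(22 - 4\right) \left(-13\right) = \frac{2069 \left(22 - 4\right) \left(-13\right)}{631} = \frac{2069 \cdot 18 \left(-13\right)}{631} = \frac{2069}{631} \left(-234\right) = - \frac{484146}{631}$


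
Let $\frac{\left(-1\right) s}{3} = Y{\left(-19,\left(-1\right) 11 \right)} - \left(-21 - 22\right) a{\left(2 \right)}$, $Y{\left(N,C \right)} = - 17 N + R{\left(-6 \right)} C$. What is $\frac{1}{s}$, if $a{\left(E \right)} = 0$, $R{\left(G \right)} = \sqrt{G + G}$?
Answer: $- \frac{323}{317343} - \frac{22 i \sqrt{3}}{317343} \approx -0.0010178 - 0.00012008 i$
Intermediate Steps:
$R{\left(G \right)} = \sqrt{2} \sqrt{G}$ ($R{\left(G \right)} = \sqrt{2 G} = \sqrt{2} \sqrt{G}$)
$Y{\left(N,C \right)} = - 17 N + 2 i C \sqrt{3}$ ($Y{\left(N,C \right)} = - 17 N + \sqrt{2} \sqrt{-6} C = - 17 N + \sqrt{2} i \sqrt{6} C = - 17 N + 2 i \sqrt{3} C = - 17 N + 2 i C \sqrt{3}$)
$s = -969 + 66 i \sqrt{3}$ ($s = - 3 \left(\left(\left(-17\right) \left(-19\right) + 2 i \left(\left(-1\right) 11\right) \sqrt{3}\right) - \left(-21 - 22\right) 0\right) = - 3 \left(\left(323 + 2 i \left(-11\right) \sqrt{3}\right) - \left(-43\right) 0\right) = - 3 \left(\left(323 - 22 i \sqrt{3}\right) - 0\right) = - 3 \left(\left(323 - 22 i \sqrt{3}\right) + 0\right) = - 3 \left(323 - 22 i \sqrt{3}\right) = -969 + 66 i \sqrt{3} \approx -969.0 + 114.32 i$)
$\frac{1}{s} = \frac{1}{-969 + 66 i \sqrt{3}}$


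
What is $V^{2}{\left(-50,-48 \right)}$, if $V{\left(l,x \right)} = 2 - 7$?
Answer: $25$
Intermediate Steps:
$V{\left(l,x \right)} = -5$ ($V{\left(l,x \right)} = 2 - 7 = -5$)
$V^{2}{\left(-50,-48 \right)} = \left(-5\right)^{2} = 25$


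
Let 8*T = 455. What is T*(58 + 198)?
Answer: 14560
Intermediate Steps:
T = 455/8 (T = (⅛)*455 = 455/8 ≈ 56.875)
T*(58 + 198) = 455*(58 + 198)/8 = (455/8)*256 = 14560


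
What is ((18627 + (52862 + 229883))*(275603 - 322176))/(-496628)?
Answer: 3508949539/124157 ≈ 28262.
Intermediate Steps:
((18627 + (52862 + 229883))*(275603 - 322176))/(-496628) = ((18627 + 282745)*(-46573))*(-1/496628) = (301372*(-46573))*(-1/496628) = -14035798156*(-1/496628) = 3508949539/124157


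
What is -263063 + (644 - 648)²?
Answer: -263047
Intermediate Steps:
-263063 + (644 - 648)² = -263063 + (-4)² = -263063 + 16 = -263047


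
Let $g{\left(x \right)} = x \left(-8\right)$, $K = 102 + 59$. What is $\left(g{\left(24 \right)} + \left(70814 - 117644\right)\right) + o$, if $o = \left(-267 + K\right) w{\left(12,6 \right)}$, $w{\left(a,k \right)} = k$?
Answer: $-47658$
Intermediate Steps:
$K = 161$
$o = -636$ ($o = \left(-267 + 161\right) 6 = \left(-106\right) 6 = -636$)
$g{\left(x \right)} = - 8 x$
$\left(g{\left(24 \right)} + \left(70814 - 117644\right)\right) + o = \left(\left(-8\right) 24 + \left(70814 - 117644\right)\right) - 636 = \left(-192 + \left(70814 - 117644\right)\right) - 636 = \left(-192 - 46830\right) - 636 = -47022 - 636 = -47658$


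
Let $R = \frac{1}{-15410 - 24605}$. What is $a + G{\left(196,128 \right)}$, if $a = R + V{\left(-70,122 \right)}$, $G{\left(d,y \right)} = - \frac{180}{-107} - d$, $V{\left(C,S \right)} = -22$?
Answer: $- \frac{926187297}{4281605} \approx -216.32$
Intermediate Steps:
$R = - \frac{1}{40015}$ ($R = \frac{1}{-40015} = - \frac{1}{40015} \approx -2.4991 \cdot 10^{-5}$)
$G{\left(d,y \right)} = \frac{180}{107} - d$ ($G{\left(d,y \right)} = \left(-180\right) \left(- \frac{1}{107}\right) - d = \frac{180}{107} - d$)
$a = - \frac{880331}{40015}$ ($a = - \frac{1}{40015} - 22 = - \frac{880331}{40015} \approx -22.0$)
$a + G{\left(196,128 \right)} = - \frac{880331}{40015} + \left(\frac{180}{107} - 196\right) = - \frac{880331}{40015} - \frac{20792}{107} = - \frac{926187297}{4281605}$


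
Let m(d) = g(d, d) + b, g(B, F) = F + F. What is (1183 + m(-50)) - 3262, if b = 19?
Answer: -2160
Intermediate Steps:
g(B, F) = 2*F
m(d) = 19 + 2*d (m(d) = 2*d + 19 = 19 + 2*d)
(1183 + m(-50)) - 3262 = (1183 + (19 + 2*(-50))) - 3262 = (1183 + (19 - 100)) - 3262 = (1183 - 81) - 3262 = 1102 - 3262 = -2160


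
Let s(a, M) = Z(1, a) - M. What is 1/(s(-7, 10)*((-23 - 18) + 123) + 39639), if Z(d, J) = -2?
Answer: 1/38655 ≈ 2.5870e-5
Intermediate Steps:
s(a, M) = -2 - M
1/(s(-7, 10)*((-23 - 18) + 123) + 39639) = 1/((-2 - 1*10)*((-23 - 18) + 123) + 39639) = 1/((-2 - 10)*(-41 + 123) + 39639) = 1/(-12*82 + 39639) = 1/(-984 + 39639) = 1/38655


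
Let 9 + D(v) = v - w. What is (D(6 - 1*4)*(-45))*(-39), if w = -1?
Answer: -10530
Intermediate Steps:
D(v) = -8 + v (D(v) = -9 + (v - 1*(-1)) = -9 + (v + 1) = -9 + (1 + v) = -8 + v)
(D(6 - 1*4)*(-45))*(-39) = ((-8 + (6 - 1*4))*(-45))*(-39) = ((-8 + (6 - 4))*(-45))*(-39) = ((-8 + 2)*(-45))*(-39) = -6*(-45)*(-39) = 270*(-39) = -10530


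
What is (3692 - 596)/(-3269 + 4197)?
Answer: 387/116 ≈ 3.3362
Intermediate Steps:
(3692 - 596)/(-3269 + 4197) = 3096/928 = 3096*(1/928) = 387/116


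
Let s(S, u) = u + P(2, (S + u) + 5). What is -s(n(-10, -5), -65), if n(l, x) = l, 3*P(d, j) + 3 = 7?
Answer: 191/3 ≈ 63.667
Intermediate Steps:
P(d, j) = 4/3 (P(d, j) = -1 + (⅓)*7 = -1 + 7/3 = 4/3)
s(S, u) = 4/3 + u (s(S, u) = u + 4/3 = 4/3 + u)
-s(n(-10, -5), -65) = -(4/3 - 65) = -1*(-191/3) = 191/3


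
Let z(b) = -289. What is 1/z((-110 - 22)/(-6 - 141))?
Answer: -1/289 ≈ -0.0034602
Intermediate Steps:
1/z((-110 - 22)/(-6 - 141)) = 1/(-289) = -1/289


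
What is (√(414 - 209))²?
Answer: 205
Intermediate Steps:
(√(414 - 209))² = (√205)² = 205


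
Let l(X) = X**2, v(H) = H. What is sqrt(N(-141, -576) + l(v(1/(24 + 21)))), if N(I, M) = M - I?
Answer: I*sqrt(880874)/45 ≈ 20.857*I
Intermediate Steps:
sqrt(N(-141, -576) + l(v(1/(24 + 21)))) = sqrt((-576 - 1*(-141)) + (1/(24 + 21))**2) = sqrt((-576 + 141) + (1/45)**2) = sqrt(-435 + (1/45)**2) = sqrt(-435 + 1/2025) = sqrt(-880874/2025) = I*sqrt(880874)/45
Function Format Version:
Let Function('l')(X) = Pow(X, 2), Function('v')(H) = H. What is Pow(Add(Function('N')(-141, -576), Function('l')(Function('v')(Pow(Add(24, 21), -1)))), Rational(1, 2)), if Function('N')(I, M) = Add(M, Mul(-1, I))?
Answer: Mul(Rational(1, 45), I, Pow(880874, Rational(1, 2))) ≈ Mul(20.857, I)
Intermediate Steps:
Pow(Add(Function('N')(-141, -576), Function('l')(Function('v')(Pow(Add(24, 21), -1)))), Rational(1, 2)) = Pow(Add(Add(-576, Mul(-1, -141)), Pow(Pow(Add(24, 21), -1), 2)), Rational(1, 2)) = Pow(Add(Add(-576, 141), Pow(Pow(45, -1), 2)), Rational(1, 2)) = Pow(Add(-435, Pow(Rational(1, 45), 2)), Rational(1, 2)) = Pow(Add(-435, Rational(1, 2025)), Rational(1, 2)) = Pow(Rational(-880874, 2025), Rational(1, 2)) = Mul(Rational(1, 45), I, Pow(880874, Rational(1, 2)))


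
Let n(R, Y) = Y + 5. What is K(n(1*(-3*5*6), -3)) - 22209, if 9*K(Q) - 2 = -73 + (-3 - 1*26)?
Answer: -199981/9 ≈ -22220.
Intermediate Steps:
n(R, Y) = 5 + Y
K(Q) = -100/9 (K(Q) = 2/9 + (-73 + (-3 - 1*26))/9 = 2/9 + (-73 + (-3 - 26))/9 = 2/9 + (-73 - 29)/9 = 2/9 + (1/9)*(-102) = 2/9 - 34/3 = -100/9)
K(n(1*(-3*5*6), -3)) - 22209 = -100/9 - 22209 = -199981/9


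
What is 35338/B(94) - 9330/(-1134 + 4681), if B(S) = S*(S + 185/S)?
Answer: 41177956/31997487 ≈ 1.2869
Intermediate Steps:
35338/B(94) - 9330/(-1134 + 4681) = 35338/(185 + 94²) - 9330/(-1134 + 4681) = 35338/(185 + 8836) - 9330/3547 = 35338/9021 - 9330*1/3547 = 35338*(1/9021) - 9330/3547 = 35338/9021 - 9330/3547 = 41177956/31997487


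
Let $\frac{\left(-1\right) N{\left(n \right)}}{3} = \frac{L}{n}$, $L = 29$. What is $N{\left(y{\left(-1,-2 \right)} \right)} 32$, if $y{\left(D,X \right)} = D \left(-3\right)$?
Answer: $-928$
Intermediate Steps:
$y{\left(D,X \right)} = - 3 D$
$N{\left(n \right)} = - \frac{87}{n}$ ($N{\left(n \right)} = - 3 \frac{29}{n} = - \frac{87}{n}$)
$N{\left(y{\left(-1,-2 \right)} \right)} 32 = - \frac{87}{\left(-3\right) \left(-1\right)} 32 = - \frac{87}{3} \cdot 32 = \left(-87\right) \frac{1}{3} \cdot 32 = \left(-29\right) 32 = -928$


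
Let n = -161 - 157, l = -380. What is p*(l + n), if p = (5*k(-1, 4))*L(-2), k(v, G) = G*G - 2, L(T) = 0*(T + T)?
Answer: 0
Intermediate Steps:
n = -318
L(T) = 0 (L(T) = 0*(2*T) = 0)
k(v, G) = -2 + G² (k(v, G) = G² - 2 = -2 + G²)
p = 0 (p = (5*(-2 + 4²))*0 = (5*(-2 + 16))*0 = (5*14)*0 = 70*0 = 0)
p*(l + n) = 0*(-380 - 318) = 0*(-698) = 0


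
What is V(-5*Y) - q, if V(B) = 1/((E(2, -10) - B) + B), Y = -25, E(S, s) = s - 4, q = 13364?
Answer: -187097/14 ≈ -13364.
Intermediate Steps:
E(S, s) = -4 + s
V(B) = -1/14 (V(B) = 1/(((-4 - 10) - B) + B) = 1/((-14 - B) + B) = 1/(-14) = -1/14)
V(-5*Y) - q = -1/14 - 1*13364 = -1/14 - 13364 = -187097/14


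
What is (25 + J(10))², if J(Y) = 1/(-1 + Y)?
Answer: 51076/81 ≈ 630.57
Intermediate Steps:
(25 + J(10))² = (25 + 1/(-1 + 10))² = (25 + 1/9)² = (25 + ⅑)² = (226/9)² = 51076/81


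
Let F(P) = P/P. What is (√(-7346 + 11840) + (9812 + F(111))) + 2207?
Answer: 12020 + √4494 ≈ 12087.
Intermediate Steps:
F(P) = 1
(√(-7346 + 11840) + (9812 + F(111))) + 2207 = (√(-7346 + 11840) + (9812 + 1)) + 2207 = (√4494 + 9813) + 2207 = (9813 + √4494) + 2207 = 12020 + √4494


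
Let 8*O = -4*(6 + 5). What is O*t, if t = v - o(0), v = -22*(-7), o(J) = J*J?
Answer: -847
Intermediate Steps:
o(J) = J²
v = 154
t = 154 (t = 154 - 1*0² = 154 - 1*0 = 154 + 0 = 154)
O = -11/2 (O = (-4*(6 + 5))/8 = (-4*11)/8 = (⅛)*(-44) = -11/2 ≈ -5.5000)
O*t = -11/2*154 = -847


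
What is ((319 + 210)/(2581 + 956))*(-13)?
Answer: -6877/3537 ≈ -1.9443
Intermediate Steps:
((319 + 210)/(2581 + 956))*(-13) = (529/3537)*(-13) = -6877/3537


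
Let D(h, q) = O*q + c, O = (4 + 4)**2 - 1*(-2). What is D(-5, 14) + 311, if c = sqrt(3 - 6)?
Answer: 1235 + I*sqrt(3) ≈ 1235.0 + 1.732*I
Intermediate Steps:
c = I*sqrt(3) (c = sqrt(-3) = I*sqrt(3) ≈ 1.732*I)
O = 66 (O = 8**2 + 2 = 64 + 2 = 66)
D(h, q) = 66*q + I*sqrt(3)
D(-5, 14) + 311 = (66*14 + I*sqrt(3)) + 311 = (924 + I*sqrt(3)) + 311 = 1235 + I*sqrt(3)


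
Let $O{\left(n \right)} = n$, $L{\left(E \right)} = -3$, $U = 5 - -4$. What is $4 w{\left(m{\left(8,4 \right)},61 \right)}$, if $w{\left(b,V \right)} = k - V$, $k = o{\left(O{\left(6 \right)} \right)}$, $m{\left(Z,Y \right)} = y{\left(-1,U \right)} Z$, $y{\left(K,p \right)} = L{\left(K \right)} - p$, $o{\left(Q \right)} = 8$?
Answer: $-212$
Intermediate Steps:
$U = 9$ ($U = 5 + 4 = 9$)
$y{\left(K,p \right)} = -3 - p$
$m{\left(Z,Y \right)} = - 12 Z$ ($m{\left(Z,Y \right)} = \left(-3 - 9\right) Z = - 12 Z$)
$k = 8$
$w{\left(b,V \right)} = 8 - V$
$4 w{\left(m{\left(8,4 \right)},61 \right)} = 4 \left(8 - 61\right) = 4 \left(-53\right) = -212$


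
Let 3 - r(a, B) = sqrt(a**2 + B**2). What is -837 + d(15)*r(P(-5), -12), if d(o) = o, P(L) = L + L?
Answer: -792 - 30*sqrt(61) ≈ -1026.3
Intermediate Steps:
P(L) = 2*L
r(a, B) = 3 - sqrt(B**2 + a**2) (r(a, B) = 3 - sqrt(a**2 + B**2) = 3 - sqrt(B**2 + a**2))
-837 + d(15)*r(P(-5), -12) = -837 + 15*(3 - sqrt((-12)**2 + (2*(-5))**2)) = -837 + 15*(3 - sqrt(144 + (-10)**2)) = -837 + 15*(3 - sqrt(144 + 100)) = -837 + 15*(3 - sqrt(244)) = -837 + 15*(3 - 2*sqrt(61)) = -837 + (45 - 30*sqrt(61)) = -792 - 30*sqrt(61)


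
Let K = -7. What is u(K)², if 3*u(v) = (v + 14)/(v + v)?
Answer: 1/36 ≈ 0.027778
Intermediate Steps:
u(v) = (14 + v)/(6*v) (u(v) = ((v + 14)/(v + v))/3 = ((14 + v)/((2*v)))/3 = ((14 + v)*(1/(2*v)))/3 = ((14 + v)/(2*v))/3 = (14 + v)/(6*v))
u(K)² = ((⅙)*(14 - 7)/(-7))² = ((⅙)*(-⅐)*7)² = (-⅙)² = 1/36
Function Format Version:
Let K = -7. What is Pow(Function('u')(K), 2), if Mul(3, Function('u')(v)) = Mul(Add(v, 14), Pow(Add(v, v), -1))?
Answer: Rational(1, 36) ≈ 0.027778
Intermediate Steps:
Function('u')(v) = Mul(Rational(1, 6), Pow(v, -1), Add(14, v)) (Function('u')(v) = Mul(Rational(1, 3), Mul(Add(v, 14), Pow(Add(v, v), -1))) = Mul(Rational(1, 3), Mul(Add(14, v), Pow(Mul(2, v), -1))) = Mul(Rational(1, 3), Mul(Add(14, v), Mul(Rational(1, 2), Pow(v, -1)))) = Mul(Rational(1, 3), Mul(Rational(1, 2), Pow(v, -1), Add(14, v))) = Mul(Rational(1, 6), Pow(v, -1), Add(14, v)))
Pow(Function('u')(K), 2) = Pow(Mul(Rational(1, 6), Pow(-7, -1), Add(14, -7)), 2) = Pow(Mul(Rational(1, 6), Rational(-1, 7), 7), 2) = Pow(Rational(-1, 6), 2) = Rational(1, 36)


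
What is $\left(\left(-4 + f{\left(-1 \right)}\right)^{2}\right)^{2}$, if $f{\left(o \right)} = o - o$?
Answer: $256$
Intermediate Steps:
$f{\left(o \right)} = 0$
$\left(\left(-4 + f{\left(-1 \right)}\right)^{2}\right)^{2} = \left(\left(-4 + 0\right)^{2}\right)^{2} = \left(\left(-4\right)^{2}\right)^{2} = 16^{2} = 256$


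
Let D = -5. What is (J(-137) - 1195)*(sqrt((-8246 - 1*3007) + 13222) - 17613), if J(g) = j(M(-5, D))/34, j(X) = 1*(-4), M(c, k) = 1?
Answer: 357843321/17 - 20317*sqrt(1969)/17 ≈ 2.0997e+7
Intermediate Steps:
j(X) = -4
J(g) = -2/17 (J(g) = -4/34 = -4*1/34 = -2/17)
(J(-137) - 1195)*(sqrt((-8246 - 1*3007) + 13222) - 17613) = (-2/17 - 1195)*(sqrt((-8246 - 1*3007) + 13222) - 17613) = -20317*(sqrt((-8246 - 3007) + 13222) - 17613)/17 = -20317*(sqrt(-11253 + 13222) - 17613)/17 = -20317*(sqrt(1969) - 17613)/17 = -20317*(-17613 + sqrt(1969))/17 = 357843321/17 - 20317*sqrt(1969)/17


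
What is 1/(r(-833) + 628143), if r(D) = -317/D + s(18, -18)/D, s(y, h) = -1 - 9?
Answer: 833/523243446 ≈ 1.5920e-6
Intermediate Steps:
s(y, h) = -10
r(D) = -327/D (r(D) = -317/D - 10/D = -327/D)
1/(r(-833) + 628143) = 1/(-327/(-833) + 628143) = 1/(-327*(-1/833) + 628143) = 1/(327/833 + 628143) = 1/(523243446/833) = 833/523243446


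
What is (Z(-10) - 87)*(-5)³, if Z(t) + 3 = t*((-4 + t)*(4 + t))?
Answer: 116250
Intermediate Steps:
Z(t) = -3 + t*(-4 + t)*(4 + t) (Z(t) = -3 + t*((-4 + t)*(4 + t)) = -3 + t*(-4 + t)*(4 + t))
(Z(-10) - 87)*(-5)³ = ((-3 + (-10)³ - 16*(-10)) - 87)*(-5)³ = ((-3 - 1000 + 160) - 87)*(-125) = (-843 - 87)*(-125) = -930*(-125) = 116250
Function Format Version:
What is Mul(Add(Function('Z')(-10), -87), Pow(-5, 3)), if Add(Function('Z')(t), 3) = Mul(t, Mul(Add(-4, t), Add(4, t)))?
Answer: 116250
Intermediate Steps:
Function('Z')(t) = Add(-3, Mul(t, Add(-4, t), Add(4, t))) (Function('Z')(t) = Add(-3, Mul(t, Mul(Add(-4, t), Add(4, t)))) = Add(-3, Mul(t, Add(-4, t), Add(4, t))))
Mul(Add(Function('Z')(-10), -87), Pow(-5, 3)) = Mul(Add(Add(-3, Pow(-10, 3), Mul(-16, -10)), -87), Pow(-5, 3)) = Mul(Add(Add(-3, -1000, 160), -87), -125) = Mul(Add(-843, -87), -125) = Mul(-930, -125) = 116250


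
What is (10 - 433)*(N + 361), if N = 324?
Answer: -289755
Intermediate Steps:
(10 - 433)*(N + 361) = (10 - 433)*(324 + 361) = -423*685 = -289755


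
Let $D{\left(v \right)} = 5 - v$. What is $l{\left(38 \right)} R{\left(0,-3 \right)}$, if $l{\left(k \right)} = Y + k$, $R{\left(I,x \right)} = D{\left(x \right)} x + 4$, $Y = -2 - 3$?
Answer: $-660$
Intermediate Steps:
$Y = -5$
$R{\left(I,x \right)} = 4 + x \left(5 - x\right)$ ($R{\left(I,x \right)} = \left(5 - x\right) x + 4 = x \left(5 - x\right) + 4 = 4 + x \left(5 - x\right)$)
$l{\left(k \right)} = -5 + k$
$l{\left(38 \right)} R{\left(0,-3 \right)} = \left(-5 + 38\right) \left(4 - - 3 \left(-5 - 3\right)\right) = 33 \left(4 - \left(-3\right) \left(-8\right)\right) = 33 \left(4 - 24\right) = 33 \left(-20\right) = -660$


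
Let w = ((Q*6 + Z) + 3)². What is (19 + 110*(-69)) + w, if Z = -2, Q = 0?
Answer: -7570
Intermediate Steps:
w = 1 (w = ((0*6 - 2) + 3)² = ((0 - 2) + 3)² = (-2 + 3)² = 1² = 1)
(19 + 110*(-69)) + w = (19 + 110*(-69)) + 1 = (19 - 7590) + 1 = -7571 + 1 = -7570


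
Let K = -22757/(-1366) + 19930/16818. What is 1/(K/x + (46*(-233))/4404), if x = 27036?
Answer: -113973413047128/277301486196175 ≈ -0.41101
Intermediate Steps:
K = 204975803/11486694 (K = -22757*(-1/1366) + 19930*(1/16818) = 22757/1366 + 9965/8409 = 204975803/11486694 ≈ 17.845)
1/(K/x + (46*(-233))/4404) = 1/((204975803/11486694)/27036 + (46*(-233))/4404) = 1/((204975803/11486694)*(1/27036) - 10718*1/4404) = 1/(204975803/310554258984 - 5359/2202) = 1/(-277301486196175/113973413047128) = -113973413047128/277301486196175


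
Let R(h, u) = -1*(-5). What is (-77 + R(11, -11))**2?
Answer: 5184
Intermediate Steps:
R(h, u) = 5
(-77 + R(11, -11))**2 = (-77 + 5)**2 = (-72)**2 = 5184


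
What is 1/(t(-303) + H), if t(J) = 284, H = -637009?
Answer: -1/636725 ≈ -1.5705e-6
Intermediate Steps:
1/(t(-303) + H) = 1/(284 - 637009) = 1/(-636725) = -1/636725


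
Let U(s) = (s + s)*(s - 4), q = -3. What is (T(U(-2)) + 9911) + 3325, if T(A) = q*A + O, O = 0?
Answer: 13164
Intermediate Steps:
U(s) = 2*s*(-4 + s) (U(s) = (2*s)*(-4 + s) = 2*s*(-4 + s))
T(A) = -3*A (T(A) = -3*A + 0 = -3*A)
(T(U(-2)) + 9911) + 3325 = (-6*(-2)*(-4 - 2) + 9911) + 3325 = (-6*(-2)*(-6) + 9911) + 3325 = (-3*24 + 9911) + 3325 = (-72 + 9911) + 3325 = 9839 + 3325 = 13164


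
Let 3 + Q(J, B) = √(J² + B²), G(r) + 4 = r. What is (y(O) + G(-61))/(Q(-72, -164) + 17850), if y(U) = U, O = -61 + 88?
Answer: -678186/318483329 + 152*√2005/318483329 ≈ -0.0021081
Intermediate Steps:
O = 27
G(r) = -4 + r
Q(J, B) = -3 + √(B² + J²) (Q(J, B) = -3 + √(J² + B²) = -3 + √(B² + J²))
(y(O) + G(-61))/(Q(-72, -164) + 17850) = (27 + (-4 - 61))/((-3 + √((-164)² + (-72)²)) + 17850) = (27 - 65)/((-3 + √(26896 + 5184)) + 17850) = -38/((-3 + √32080) + 17850) = -38/((-3 + 4*√2005) + 17850) = -38/(17847 + 4*√2005)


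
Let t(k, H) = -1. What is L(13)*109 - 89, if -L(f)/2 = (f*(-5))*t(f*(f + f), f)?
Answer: -14259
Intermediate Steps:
L(f) = -10*f (L(f) = -2*f*(-5)*(-1) = -2*(-5*f)*(-1) = -10*f)
L(13)*109 - 89 = -10*13*109 - 89 = -130*109 - 89 = -14170 - 89 = -14259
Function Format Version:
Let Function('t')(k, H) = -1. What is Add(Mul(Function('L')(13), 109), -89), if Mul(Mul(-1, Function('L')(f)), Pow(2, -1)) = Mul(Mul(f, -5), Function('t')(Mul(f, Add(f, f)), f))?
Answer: -14259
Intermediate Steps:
Function('L')(f) = Mul(-10, f) (Function('L')(f) = Mul(-2, Mul(Mul(f, -5), -1)) = Mul(-2, Mul(Mul(-5, f), -1)) = Mul(-2, Mul(5, f)) = Mul(-10, f))
Add(Mul(Function('L')(13), 109), -89) = Add(Mul(Mul(-10, 13), 109), -89) = Add(Mul(-130, 109), -89) = Add(-14170, -89) = -14259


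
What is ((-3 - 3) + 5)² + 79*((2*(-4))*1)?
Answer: -631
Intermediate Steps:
((-3 - 3) + 5)² + 79*((2*(-4))*1) = (-6 + 5)² + 79*(-8*1) = (-1)² + 79*(-8) = 1 - 632 = -631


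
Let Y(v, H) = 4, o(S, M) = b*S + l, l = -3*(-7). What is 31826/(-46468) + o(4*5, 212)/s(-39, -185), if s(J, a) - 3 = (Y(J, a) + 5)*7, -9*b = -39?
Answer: 1088452/1150083 ≈ 0.94641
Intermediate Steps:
l = 21
b = 13/3 (b = -⅑*(-39) = 13/3 ≈ 4.3333)
o(S, M) = 21 + 13*S/3 (o(S, M) = 13*S/3 + 21 = 21 + 13*S/3)
s(J, a) = 66 (s(J, a) = 3 + (4 + 5)*7 = 3 + 9*7 = 3 + 63 = 66)
31826/(-46468) + o(4*5, 212)/s(-39, -185) = 31826/(-46468) + (21 + 13*(4*5)/3)/66 = 31826*(-1/46468) + (21 + (13/3)*20)*(1/66) = -15913/23234 + (21 + 260/3)*(1/66) = -15913/23234 + (323/3)*(1/66) = -15913/23234 + 323/198 = 1088452/1150083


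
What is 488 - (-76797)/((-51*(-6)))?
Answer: 25125/34 ≈ 738.97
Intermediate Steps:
488 - (-76797)/((-51*(-6))) = 488 - (-76797)/306 = 488 - 477*(-161/306) = 488 + 8533/34 = 25125/34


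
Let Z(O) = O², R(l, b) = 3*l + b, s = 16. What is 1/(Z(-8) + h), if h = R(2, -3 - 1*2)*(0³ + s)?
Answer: 1/80 ≈ 0.012500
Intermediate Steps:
R(l, b) = b + 3*l
h = 16 (h = ((-3 - 1*2) + 3*2)*(0³ + 16) = ((-3 - 2) + 6)*(0 + 16) = (-5 + 6)*16 = 1*16 = 16)
1/(Z(-8) + h) = 1/((-8)² + 16) = 1/(64 + 16) = 1/80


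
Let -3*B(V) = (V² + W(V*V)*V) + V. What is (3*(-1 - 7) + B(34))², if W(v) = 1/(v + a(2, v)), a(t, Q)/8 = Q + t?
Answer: 4803456839041/27144100 ≈ 1.7696e+5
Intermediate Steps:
a(t, Q) = 8*Q + 8*t (a(t, Q) = 8*(Q + t) = 8*Q + 8*t)
W(v) = 1/(16 + 9*v) (W(v) = 1/(v + (8*v + 8*2)) = 1/(v + (8*v + 16)) = 1/(v + (16 + 8*v)) = 1/(16 + 9*v))
B(V) = -V/3 - V²/3 - V/(3*(16 + 9*V²)) (B(V) = -((V² + V/(16 + 9*(V*V))) + V)/3 = -((V² + V/(16 + 9*V²)) + V)/3 = -(V + V² + V/(16 + 9*V²))/3 = -V/3 - V²/3 - V/(3*(16 + 9*V²)))
(3*(-1 - 7) + B(34))² = (3*(-1 - 7) - 1*34*(1 + (1 + 34)*(16 + 9*34²))/(48 + 27*34²))² = (3*(-8) - 1*34*(1 + 35*(16 + 9*1156))/(48 + 27*1156))² = (-24 - 1*34*(1 + 35*(16 + 10404))/(48 + 31212))² = (-24 - 1*34*(1 + 35*10420)/31260)² = (-24 - 1*34*1/31260*(1 + 364700))² = (-24 - 1*34*1/31260*364701)² = (-24 - 2066639/5210)² = (-2191679/5210)² = 4803456839041/27144100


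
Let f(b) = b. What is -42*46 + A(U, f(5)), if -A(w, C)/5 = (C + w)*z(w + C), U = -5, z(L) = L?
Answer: -1932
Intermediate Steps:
A(w, C) = -5*(C + w)**2 (A(w, C) = -5*(C + w)*(w + C) = -5*(C + w)*(C + w) = -5*(C + w)**2)
-42*46 + A(U, f(5)) = -42*46 - 5*(5 - 5)**2 = -1932 - 5*0**2 = -1932 - 5*0 = -1932 + 0 = -1932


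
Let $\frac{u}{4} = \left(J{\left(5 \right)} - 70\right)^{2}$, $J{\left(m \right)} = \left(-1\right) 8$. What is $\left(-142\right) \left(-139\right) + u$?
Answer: $44074$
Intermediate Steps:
$J{\left(m \right)} = -8$
$u = 24336$ ($u = 4 \left(-8 - 70\right)^{2} = 4 \left(-78\right)^{2} = 4 \cdot 6084 = 24336$)
$\left(-142\right) \left(-139\right) + u = \left(-142\right) \left(-139\right) + 24336 = 19738 + 24336 = 44074$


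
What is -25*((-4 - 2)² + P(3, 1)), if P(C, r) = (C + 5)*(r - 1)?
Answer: -900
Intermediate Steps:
P(C, r) = (-1 + r)*(5 + C) (P(C, r) = (5 + C)*(-1 + r) = (-1 + r)*(5 + C))
-25*((-4 - 2)² + P(3, 1)) = -25*((-4 - 2)² + (-5 - 1*3 + 5*1 + 3*1)) = -25*((-6)² + (-5 - 3 + 5 + 3)) = -25*(36 + 0) = -25*36 = -900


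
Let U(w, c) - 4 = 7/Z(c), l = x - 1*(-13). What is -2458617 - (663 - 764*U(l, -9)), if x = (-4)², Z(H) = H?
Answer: -22111364/9 ≈ -2.4568e+6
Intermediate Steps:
x = 16
l = 29 (l = 16 - 1*(-13) = 16 + 13 = 29)
U(w, c) = 4 + 7/c
-2458617 - (663 - 764*U(l, -9)) = -2458617 - (663 - 764*(4 + 7/(-9))) = -2458617 - (663 - 764*(4 + 7*(-⅑))) = -2458617 - (663 - 764*(4 - 7/9)) = -2458617 - (663 - 764*29/9) = -2458617 - (663 - 22156/9) = -2458617 - 1*(-16189/9) = -2458617 + 16189/9 = -22111364/9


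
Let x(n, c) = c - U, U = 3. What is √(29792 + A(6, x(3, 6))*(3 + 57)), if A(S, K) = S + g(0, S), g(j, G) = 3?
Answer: 2*√7583 ≈ 174.16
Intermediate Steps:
x(n, c) = -3 + c (x(n, c) = c - 1*3 = c - 3 = -3 + c)
A(S, K) = 3 + S (A(S, K) = S + 3 = 3 + S)
√(29792 + A(6, x(3, 6))*(3 + 57)) = √(29792 + (3 + 6)*(3 + 57)) = √(29792 + 9*60) = √(29792 + 540) = √30332 = 2*√7583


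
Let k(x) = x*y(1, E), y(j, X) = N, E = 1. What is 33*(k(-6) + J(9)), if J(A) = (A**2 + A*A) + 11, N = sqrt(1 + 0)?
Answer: 5511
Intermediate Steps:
N = 1 (N = sqrt(1) = 1)
y(j, X) = 1
k(x) = x (k(x) = x*1 = x)
J(A) = 11 + 2*A**2 (J(A) = (A**2 + A**2) + 11 = 2*A**2 + 11 = 11 + 2*A**2)
33*(k(-6) + J(9)) = 33*(-6 + (11 + 2*9**2)) = 33*(-6 + (11 + 2*81)) = 33*(-6 + (11 + 162)) = 33*(-6 + 173) = 33*167 = 5511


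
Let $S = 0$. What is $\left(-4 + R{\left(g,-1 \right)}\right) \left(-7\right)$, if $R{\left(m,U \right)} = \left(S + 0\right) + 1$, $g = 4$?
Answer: $21$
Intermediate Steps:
$R{\left(m,U \right)} = 1$ ($R{\left(m,U \right)} = \left(0 + 0\right) + 1 = 0 + 1 = 1$)
$\left(-4 + R{\left(g,-1 \right)}\right) \left(-7\right) = \left(-4 + 1\right) \left(-7\right) = \left(-3\right) \left(-7\right) = 21$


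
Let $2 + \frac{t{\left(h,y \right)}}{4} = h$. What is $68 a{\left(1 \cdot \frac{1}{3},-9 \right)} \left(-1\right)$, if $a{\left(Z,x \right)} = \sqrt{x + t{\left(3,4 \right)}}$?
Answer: $- 68 i \sqrt{5} \approx - 152.05 i$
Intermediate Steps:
$t{\left(h,y \right)} = -8 + 4 h$
$a{\left(Z,x \right)} = \sqrt{4 + x}$ ($a{\left(Z,x \right)} = \sqrt{x + \left(-8 + 4 \cdot 3\right)} = \sqrt{x + \left(-8 + 12\right)} = \sqrt{x + 4} = \sqrt{4 + x}$)
$68 a{\left(1 \cdot \frac{1}{3},-9 \right)} \left(-1\right) = 68 \sqrt{4 - 9} \left(-1\right) = 68 \sqrt{-5} \left(-1\right) = 68 i \sqrt{5} \left(-1\right) = - 68 i \sqrt{5}$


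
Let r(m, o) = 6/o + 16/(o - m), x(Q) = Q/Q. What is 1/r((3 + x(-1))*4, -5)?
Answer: -105/206 ≈ -0.50971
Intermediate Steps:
x(Q) = 1
1/r((3 + x(-1))*4, -5) = 1/(2*(-11*(-5) + 3*((3 + 1)*4))/(-5*((3 + 1)*4 - 1*(-5)))) = 1/(2*(-1/5)*(55 + 3*(4*4))/(4*4 + 5)) = 1/(2*(-1/5)*(55 + 3*16)/(16 + 5)) = 1/(2*(-1/5)*(55 + 48)/21) = 1/(2*(-1/5)*(1/21)*103) = 1/(-206/105) = -105/206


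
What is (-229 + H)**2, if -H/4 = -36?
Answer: 7225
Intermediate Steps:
H = 144 (H = -4*(-36) = 144)
(-229 + H)**2 = (-229 + 144)**2 = (-85)**2 = 7225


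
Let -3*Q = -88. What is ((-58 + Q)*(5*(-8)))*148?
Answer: 509120/3 ≈ 1.6971e+5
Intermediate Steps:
Q = 88/3 (Q = -1/3*(-88) = 88/3 ≈ 29.333)
((-58 + Q)*(5*(-8)))*148 = ((-58 + 88/3)*(5*(-8)))*148 = -86/3*(-40)*148 = (3440/3)*148 = 509120/3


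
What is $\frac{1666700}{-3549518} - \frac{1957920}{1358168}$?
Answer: $- \frac{82261882930}{43043230027} \approx -1.9111$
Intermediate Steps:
$\frac{1666700}{-3549518} - \frac{1957920}{1358168} = 1666700 \left(- \frac{1}{3549518}\right) - \frac{244740}{169771} = - \frac{119050}{253537} - \frac{244740}{169771} = - \frac{82261882930}{43043230027}$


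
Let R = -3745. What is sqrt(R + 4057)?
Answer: 2*sqrt(78) ≈ 17.664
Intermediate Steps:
sqrt(R + 4057) = sqrt(-3745 + 4057) = sqrt(312) = 2*sqrt(78)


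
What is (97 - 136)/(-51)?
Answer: 13/17 ≈ 0.76471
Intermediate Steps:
(97 - 136)/(-51) = -39*(-1/51) = 13/17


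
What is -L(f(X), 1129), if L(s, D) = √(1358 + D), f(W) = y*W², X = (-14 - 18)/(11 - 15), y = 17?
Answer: -√2487 ≈ -49.870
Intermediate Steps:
X = 8 (X = -32/(-4) = -32*(-¼) = 8)
f(W) = 17*W²
-L(f(X), 1129) = -√(1358 + 1129) = -√2487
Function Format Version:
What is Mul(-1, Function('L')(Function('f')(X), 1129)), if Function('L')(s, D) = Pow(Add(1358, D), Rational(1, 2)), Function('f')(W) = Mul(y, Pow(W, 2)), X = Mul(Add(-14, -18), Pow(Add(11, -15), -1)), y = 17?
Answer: Mul(-1, Pow(2487, Rational(1, 2))) ≈ -49.870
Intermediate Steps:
X = 8 (X = Mul(-32, Pow(-4, -1)) = Mul(-32, Rational(-1, 4)) = 8)
Function('f')(W) = Mul(17, Pow(W, 2))
Mul(-1, Function('L')(Function('f')(X), 1129)) = Mul(-1, Pow(Add(1358, 1129), Rational(1, 2))) = Mul(-1, Pow(2487, Rational(1, 2)))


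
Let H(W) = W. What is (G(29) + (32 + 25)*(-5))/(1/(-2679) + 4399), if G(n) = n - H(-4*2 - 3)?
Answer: -18753/336712 ≈ -0.055694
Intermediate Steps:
G(n) = 11 + n (G(n) = n - (-4*2 - 3) = n - (-8 - 3) = n - 1*(-11) = n + 11 = 11 + n)
(G(29) + (32 + 25)*(-5))/(1/(-2679) + 4399) = ((11 + 29) + (32 + 25)*(-5))/(1/(-2679) + 4399) = (40 + 57*(-5))/(-1/2679 + 4399) = (40 - 285)/(11784920/2679) = -245*2679/11784920 = -18753/336712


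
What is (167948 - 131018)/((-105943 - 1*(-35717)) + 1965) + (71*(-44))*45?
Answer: -9596168310/68261 ≈ -1.4058e+5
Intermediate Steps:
(167948 - 131018)/((-105943 - 1*(-35717)) + 1965) + (71*(-44))*45 = 36930/((-105943 + 35717) + 1965) - 3124*45 = 36930/(-70226 + 1965) - 140580 = 36930/(-68261) - 140580 = 36930*(-1/68261) - 140580 = -36930/68261 - 140580 = -9596168310/68261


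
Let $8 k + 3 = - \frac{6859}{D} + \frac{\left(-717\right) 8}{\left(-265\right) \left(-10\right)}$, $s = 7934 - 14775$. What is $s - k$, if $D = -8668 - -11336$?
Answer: $- \frac{193441607501}{28280800} \approx -6840.0$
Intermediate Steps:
$D = 2668$ ($D = -8668 + 11336 = 2668$)
$s = -6841$
$k = - \frac{27345299}{28280800}$ ($k = - \frac{3}{8} + \frac{- \frac{6859}{2668} + \frac{\left(-717\right) 8}{\left(-265\right) \left(-10\right)}}{8} = - \frac{3}{8} + \frac{\left(-6859\right) \frac{1}{2668} - \frac{5736}{2650}}{8} = - \frac{3}{8} + \frac{- \frac{6859}{2668} - \frac{2868}{1325}}{8} = - \frac{3}{8} + \frac{1}{8} \left(- \frac{16739999}{3535100}\right) = - \frac{3}{8} - \frac{16739999}{28280800} = - \frac{27345299}{28280800} \approx -0.96692$)
$s - k = -6841 - - \frac{27345299}{28280800} = -6841 + \frac{27345299}{28280800} = - \frac{193441607501}{28280800}$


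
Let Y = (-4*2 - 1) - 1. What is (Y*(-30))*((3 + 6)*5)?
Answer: 13500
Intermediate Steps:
Y = -10 (Y = (-8 - 1) - 1 = -9 - 1 = -10)
(Y*(-30))*((3 + 6)*5) = (-10*(-30))*((3 + 6)*5) = 300*(9*5) = 300*45 = 13500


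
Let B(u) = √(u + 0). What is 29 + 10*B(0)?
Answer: 29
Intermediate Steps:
B(u) = √u
29 + 10*B(0) = 29 + 10*√0 = 29 + 10*0 = 29 + 0 = 29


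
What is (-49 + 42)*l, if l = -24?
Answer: 168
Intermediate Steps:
(-49 + 42)*l = (-49 + 42)*(-24) = -7*(-24) = 168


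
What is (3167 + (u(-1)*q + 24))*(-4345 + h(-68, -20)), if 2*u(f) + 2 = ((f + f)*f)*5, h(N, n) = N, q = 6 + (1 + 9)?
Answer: -14364315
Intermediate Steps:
q = 16 (q = 6 + 10 = 16)
u(f) = -1 + 5*f² (u(f) = -1 + (((f + f)*f)*5)/2 = -1 + (((2*f)*f)*5)/2 = -1 + ((2*f²)*5)/2 = -1 + (10*f²)/2 = -1 + 5*f²)
(3167 + (u(-1)*q + 24))*(-4345 + h(-68, -20)) = (3167 + ((-1 + 5*(-1)²)*16 + 24))*(-4345 - 68) = (3167 + ((-1 + 5*1)*16 + 24))*(-4413) = (3167 + ((-1 + 5)*16 + 24))*(-4413) = (3167 + (4*16 + 24))*(-4413) = (3167 + (64 + 24))*(-4413) = (3167 + 88)*(-4413) = 3255*(-4413) = -14364315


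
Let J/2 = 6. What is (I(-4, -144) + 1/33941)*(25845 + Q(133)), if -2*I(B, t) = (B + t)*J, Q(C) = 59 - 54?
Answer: 779108892650/33941 ≈ 2.2955e+7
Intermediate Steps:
J = 12 (J = 2*6 = 12)
Q(C) = 5
I(B, t) = -6*B - 6*t (I(B, t) = -(B + t)*12/2 = -(12*B + 12*t)/2 = -6*B - 6*t)
(I(-4, -144) + 1/33941)*(25845 + Q(133)) = ((-6*(-4) - 6*(-144)) + 1/33941)*(25845 + 5) = ((24 + 864) + 1/33941)*25850 = (888 + 1/33941)*25850 = (30139609/33941)*25850 = 779108892650/33941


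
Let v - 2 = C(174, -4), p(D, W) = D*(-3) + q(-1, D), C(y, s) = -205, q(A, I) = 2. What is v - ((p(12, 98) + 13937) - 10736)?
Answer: -3370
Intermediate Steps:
p(D, W) = 2 - 3*D (p(D, W) = D*(-3) + 2 = -3*D + 2 = 2 - 3*D)
v = -203 (v = 2 - 205 = -203)
v - ((p(12, 98) + 13937) - 10736) = -203 - (((2 - 3*12) + 13937) - 10736) = -203 - (((2 - 36) + 13937) - 10736) = -203 - ((-34 + 13937) - 10736) = -203 - (13903 - 10736) = -203 - 1*3167 = -203 - 3167 = -3370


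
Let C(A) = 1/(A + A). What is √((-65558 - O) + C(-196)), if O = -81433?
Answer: √12445998/28 ≈ 126.00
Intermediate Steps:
C(A) = 1/(2*A)
√((-65558 - O) + C(-196)) = √((-65558 - 1*(-81433)) + (½)/(-196)) = √((-65558 + 81433) + (½)*(-1/196)) = √(15875 - 1/392) = √(6222999/392) = √12445998/28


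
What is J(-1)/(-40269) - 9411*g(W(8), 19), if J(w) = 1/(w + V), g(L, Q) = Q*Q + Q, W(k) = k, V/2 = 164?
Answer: -47091005921341/13167963 ≈ -3.5762e+6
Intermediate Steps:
V = 328 (V = 2*164 = 328)
g(L, Q) = Q + Q² (g(L, Q) = Q² + Q = Q + Q²)
J(w) = 1/(328 + w) (J(w) = 1/(w + 328) = 1/(328 + w))
J(-1)/(-40269) - 9411*g(W(8), 19) = 1/((328 - 1)*(-40269)) - 9411*19*(1 + 19) = -1/40269/327 - 9411*19*20 = (1/327)*(-1/40269) - 9411/(1/380) = -1/13167963 - 9411/1/380 = -1/13167963 - 9411*380 = -1/13167963 - 3576180 = -47091005921341/13167963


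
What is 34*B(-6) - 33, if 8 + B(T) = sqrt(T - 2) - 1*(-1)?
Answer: -271 + 68*I*sqrt(2) ≈ -271.0 + 96.167*I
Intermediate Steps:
B(T) = -7 + sqrt(-2 + T) (B(T) = -8 + (sqrt(T - 2) - 1*(-1)) = -8 + (sqrt(-2 + T) + 1) = -8 + (1 + sqrt(-2 + T)) = -7 + sqrt(-2 + T))
34*B(-6) - 33 = 34*(-7 + sqrt(-2 - 6)) - 33 = 34*(-7 + sqrt(-8)) - 33 = 34*(-7 + 2*I*sqrt(2)) - 33 = (-238 + 68*I*sqrt(2)) - 33 = -271 + 68*I*sqrt(2)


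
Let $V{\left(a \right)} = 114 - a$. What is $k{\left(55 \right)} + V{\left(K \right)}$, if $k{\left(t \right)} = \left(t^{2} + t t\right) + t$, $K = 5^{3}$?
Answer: $6094$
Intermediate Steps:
$K = 125$
$k{\left(t \right)} = t + 2 t^{2}$ ($k{\left(t \right)} = \left(t^{2} + t^{2}\right) + t = 2 t^{2} + t = t + 2 t^{2}$)
$k{\left(55 \right)} + V{\left(K \right)} = 55 \left(1 + 2 \cdot 55\right) + \left(114 - 125\right) = 55 \left(1 + 110\right) + \left(114 - 125\right) = 55 \cdot 111 - 11 = 6105 - 11 = 6094$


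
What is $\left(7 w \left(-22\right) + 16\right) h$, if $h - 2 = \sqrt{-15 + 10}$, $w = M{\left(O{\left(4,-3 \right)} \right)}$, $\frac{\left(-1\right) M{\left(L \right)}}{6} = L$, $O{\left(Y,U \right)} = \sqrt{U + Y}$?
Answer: $1880 + 940 i \sqrt{5} \approx 1880.0 + 2101.9 i$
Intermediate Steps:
$M{\left(L \right)} = - 6 L$
$w = -6$ ($w = - 6 \sqrt{-3 + 4} = - 6 \sqrt{1} = \left(-6\right) 1 = -6$)
$h = 2 + i \sqrt{5}$ ($h = 2 + \sqrt{-15 + 10} = 2 + \sqrt{-5} = 2 + i \sqrt{5} \approx 2.0 + 2.2361 i$)
$\left(7 w \left(-22\right) + 16\right) h = \left(7 \left(-6\right) \left(-22\right) + 16\right) \left(2 + i \sqrt{5}\right) = \left(\left(-42\right) \left(-22\right) + 16\right) \left(2 + i \sqrt{5}\right) = \left(924 + 16\right) \left(2 + i \sqrt{5}\right) = 940 \left(2 + i \sqrt{5}\right) = 1880 + 940 i \sqrt{5}$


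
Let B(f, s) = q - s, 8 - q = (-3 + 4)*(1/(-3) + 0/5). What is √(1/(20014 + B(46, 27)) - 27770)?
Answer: I*√99925351662962/59986 ≈ 166.64*I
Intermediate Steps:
q = 25/3 (q = 8 - (-3 + 4)*(1/(-3) + 0/5) = 8 - (1*(-⅓) + 0*(⅕)) = 8 - (-⅓ + 0) = 8 - (-1)/3 = 8 - 1*(-⅓) = 8 + ⅓ = 25/3 ≈ 8.3333)
B(f, s) = 25/3 - s
√(1/(20014 + B(46, 27)) - 27770) = √(1/(20014 + (25/3 - 1*27)) - 27770) = √(1/(20014 + (25/3 - 27)) - 27770) = √(1/(20014 - 56/3) - 27770) = √(1/(59986/3) - 27770) = √(3/59986 - 27770) = √(-1665811217/59986) = I*√99925351662962/59986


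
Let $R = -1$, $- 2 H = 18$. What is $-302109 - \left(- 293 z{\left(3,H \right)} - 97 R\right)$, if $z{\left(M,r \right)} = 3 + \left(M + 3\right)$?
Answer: $-299569$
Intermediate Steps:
$H = -9$ ($H = \left(- \frac{1}{2}\right) 18 = -9$)
$z{\left(M,r \right)} = 6 + M$ ($z{\left(M,r \right)} = 3 + \left(3 + M\right) = 6 + M$)
$-302109 - \left(- 293 z{\left(3,H \right)} - 97 R\right) = -302109 - \left(- 293 \left(6 + 3\right) - -97\right) = -302109 - \left(\left(-293\right) 9 + 97\right) = -302109 - \left(-2637 + 97\right) = -302109 - -2540 = -302109 + 2540 = -299569$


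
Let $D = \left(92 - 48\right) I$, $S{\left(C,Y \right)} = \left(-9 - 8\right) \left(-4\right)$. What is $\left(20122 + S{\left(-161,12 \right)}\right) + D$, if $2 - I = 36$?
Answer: $18694$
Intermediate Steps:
$I = -34$ ($I = 2 - 36 = -34$)
$S{\left(C,Y \right)} = 68$ ($S{\left(C,Y \right)} = \left(-17\right) \left(-4\right) = 68$)
$D = -1496$ ($D = \left(92 - 48\right) \left(-34\right) = 44 \left(-34\right) = -1496$)
$\left(20122 + S{\left(-161,12 \right)}\right) + D = \left(20122 + 68\right) - 1496 = 20190 - 1496 = 18694$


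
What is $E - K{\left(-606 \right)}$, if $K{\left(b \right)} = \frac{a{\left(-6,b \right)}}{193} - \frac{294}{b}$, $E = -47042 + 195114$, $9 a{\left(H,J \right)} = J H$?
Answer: $\frac{2886317235}{19493} \approx 1.4807 \cdot 10^{5}$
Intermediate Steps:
$a{\left(H,J \right)} = \frac{H J}{9}$ ($a{\left(H,J \right)} = \frac{J H}{9} = \frac{H J}{9}$)
$E = 148072$
$K{\left(b \right)} = - \frac{294}{b} - \frac{2 b}{579}$ ($K{\left(b \right)} = \frac{\frac{1}{9} \left(-6\right) b}{193} - \frac{294}{b} = - \frac{2 b}{3} \cdot \frac{1}{193} - \frac{294}{b} = - \frac{2 b}{579} - \frac{294}{b} = - \frac{294}{b} - \frac{2 b}{579}$)
$E - K{\left(-606 \right)} = 148072 - \left(- \frac{294}{-606} - - \frac{404}{193}\right) = 148072 - \left(\left(-294\right) \left(- \frac{1}{606}\right) + \frac{404}{193}\right) = 148072 - \left(\frac{49}{101} + \frac{404}{193}\right) = 148072 - \frac{50261}{19493} = \frac{2886317235}{19493}$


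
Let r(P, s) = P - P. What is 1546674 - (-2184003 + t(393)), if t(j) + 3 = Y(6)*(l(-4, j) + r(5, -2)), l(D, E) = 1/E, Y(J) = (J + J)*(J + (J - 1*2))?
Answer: 488719040/131 ≈ 3.7307e+6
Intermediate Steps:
r(P, s) = 0
Y(J) = 2*J*(-2 + 2*J) (Y(J) = (2*J)*(J + (J - 2)) = (2*J)*(J + (-2 + J)) = (2*J)*(-2 + 2*J) = 2*J*(-2 + 2*J))
t(j) = -3 + 120/j (t(j) = -3 + (4*6*(-1 + 6))*(1/j + 0) = -3 + (4*6*5)/j = -3 + 120/j)
1546674 - (-2184003 + t(393)) = 1546674 - (-2184003 + (-3 + 120/393)) = 1546674 - (-2184003 + (-3 + 120*(1/393))) = 1546674 - (-2184003 + (-3 + 40/131)) = 1546674 - (-2184003 - 353/131) = 1546674 - 1*(-286104746/131) = 1546674 + 286104746/131 = 488719040/131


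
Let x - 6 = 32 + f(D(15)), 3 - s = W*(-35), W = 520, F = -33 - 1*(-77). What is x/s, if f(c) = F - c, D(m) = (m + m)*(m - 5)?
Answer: -2/167 ≈ -0.011976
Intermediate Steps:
F = 44 (F = -33 + 77 = 44)
D(m) = 2*m*(-5 + m) (D(m) = (2*m)*(-5 + m) = 2*m*(-5 + m))
f(c) = 44 - c
s = 18203 (s = 3 - 520*(-35) = 3 - 1*(-18200) = 3 + 18200 = 18203)
x = -218 (x = 6 + (32 + (44 - 2*15*(-5 + 15))) = 6 + (32 + (44 - 2*15*10)) = 6 + (32 + (44 - 1*300)) = 6 + (32 + (44 - 300)) = 6 + (32 - 256) = 6 - 224 = -218)
x/s = -218/18203 = -218*1/18203 = -2/167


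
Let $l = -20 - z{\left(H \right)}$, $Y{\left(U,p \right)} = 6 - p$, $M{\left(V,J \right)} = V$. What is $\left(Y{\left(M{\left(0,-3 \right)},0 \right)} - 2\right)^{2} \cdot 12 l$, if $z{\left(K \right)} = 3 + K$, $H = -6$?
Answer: $-3264$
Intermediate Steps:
$l = -17$ ($l = -20 - \left(3 - 6\right) = -20 - -3 = -20 + 3 = -17$)
$\left(Y{\left(M{\left(0,-3 \right)},0 \right)} - 2\right)^{2} \cdot 12 l = \left(\left(6 - 0\right) - 2\right)^{2} \cdot 12 \left(-17\right) = \left(\left(6 + 0\right) - 2\right)^{2} \cdot 12 \left(-17\right) = \left(6 - 2\right)^{2} \cdot 12 \left(-17\right) = 4^{2} \cdot 12 \left(-17\right) = 16 \cdot 12 \left(-17\right) = 192 \left(-17\right) = -3264$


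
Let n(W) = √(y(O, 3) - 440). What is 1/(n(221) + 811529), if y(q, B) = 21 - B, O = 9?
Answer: 811529/658579318263 - I*√422/658579318263 ≈ 1.2322e-6 - 3.1192e-11*I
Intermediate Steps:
n(W) = I*√422 (n(W) = √((21 - 1*3) - 440) = √((21 - 3) - 440) = √(18 - 440) = √(-422) = I*√422)
1/(n(221) + 811529) = 1/(I*√422 + 811529) = 1/(811529 + I*√422)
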